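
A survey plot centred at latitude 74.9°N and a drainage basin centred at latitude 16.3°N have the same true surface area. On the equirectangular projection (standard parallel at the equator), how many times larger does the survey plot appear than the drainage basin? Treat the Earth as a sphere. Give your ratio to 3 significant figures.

In the plate carrée (x = Rλ, y = Rφ), meridians are true-scale (h = 1) and parallels are stretched by k = sec φ.
Areal scale at 74.9°: h·k = 1.000 × 3.839 = 3.839.
Areal scale at 16.3°: h·k = 1.000 × 1.042 = 1.042.
Ratio = 3.839/1.042 ≈ 3.68.

3.68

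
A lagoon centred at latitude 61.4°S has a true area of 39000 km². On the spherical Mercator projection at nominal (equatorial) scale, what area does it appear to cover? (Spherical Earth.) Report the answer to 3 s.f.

For Mercator, h = k = sec φ (a conformal cylindrical projection has a single point scale, 1/cos φ).
Areal scale = k² = sec²φ = 1/cos²(61.4°) = 1/0.4787² = 4.364.
Apparent area = 39000 × 4.364 ≈ 170000 km².

170000 km²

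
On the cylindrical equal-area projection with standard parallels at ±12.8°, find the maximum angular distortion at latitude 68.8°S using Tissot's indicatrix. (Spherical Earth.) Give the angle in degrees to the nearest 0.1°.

98.6°

For cylindrical equal-area with standard parallel φ₀, h = cos φ / cos φ₀ and k = cos φ₀ / cos φ, so h·k = 1.
At 68.8°: h = 0.3708, k = 2.697; principal scales a = 2.697, b = 0.3708.
sin(ω/2) = (a − b)/(a + b) = 2.326/3.067 = 0.7582, so ω = 2 arcsin(0.7582) ≈ 98.6°.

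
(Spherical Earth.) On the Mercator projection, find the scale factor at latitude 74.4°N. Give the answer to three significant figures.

3.72

For Mercator, h = k = sec φ (a conformal cylindrical projection has a single point scale, 1/cos φ).
k = 1/cos 74.4° = 1/0.2689 = 3.719.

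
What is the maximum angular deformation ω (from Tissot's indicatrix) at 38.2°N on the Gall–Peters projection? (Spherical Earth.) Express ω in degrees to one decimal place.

12.1°

The Gall–Peters projection is cylindrical equal-area with φ₀ = 45°. Cylindrical equal-area (φ₀ = 45°): h = cos φ / cos 45° along meridians, k = cos 45° / cos φ along parallels; h·k = 1.
At 38.2°: h = 1.111, k = 0.8998; principal scales a = 1.111, b = 0.8998.
sin(ω/2) = (a − b)/(a + b) = 0.2116/2.011 = 0.1052, so ω = 2 arcsin(0.1052) ≈ 12.1°.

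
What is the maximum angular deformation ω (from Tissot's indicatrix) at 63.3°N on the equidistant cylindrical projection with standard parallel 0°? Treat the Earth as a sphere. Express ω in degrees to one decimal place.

Plate carrée maps x = Rλ, y = Rφ. The meridian scale is h = 1 and the parallel scale is k = 1/cos φ = sec φ.
At 63.3°: h = 1.000, k = 2.226; principal scales a = 2.226, b = 1.000.
sin(ω/2) = (a − b)/(a + b) = 1.226/3.226 = 0.3800, so ω = 2 arcsin(0.3800) ≈ 44.7°.

44.7°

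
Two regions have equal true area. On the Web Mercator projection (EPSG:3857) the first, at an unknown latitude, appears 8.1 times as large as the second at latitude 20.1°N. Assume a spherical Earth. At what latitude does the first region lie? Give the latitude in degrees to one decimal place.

On Mercator, (apparent₁)/(apparent₂) = sec²φ₁ / sec²φ₂ when true areas are equal.
cos²φ₂ / cos²φ₁ = 8.1  ⇒  cos φ₁ = cos 20.1° / √8.1 = 0.9391/2.846 = 0.3300.
φ₁ = arccos(0.3300) ≈ 70.7°.

70.7°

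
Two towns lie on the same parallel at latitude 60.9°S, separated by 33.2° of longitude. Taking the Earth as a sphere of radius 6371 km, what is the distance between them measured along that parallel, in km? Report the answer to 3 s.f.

1800 km

Arc length along a parallel = R cos φ · Δλ (with Δλ in radians).
= 6371 × cos 60.9° × (33.2° × π/180) = 6371 × 0.4863 × 0.5794 ≈ 1800 km.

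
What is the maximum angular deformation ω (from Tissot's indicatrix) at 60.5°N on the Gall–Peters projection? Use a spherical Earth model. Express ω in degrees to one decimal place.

The Gall–Peters projection is cylindrical equal-area with φ₀ = 45°. Cylindrical equal-area (φ₀ = 45°): h = cos φ / cos 45° along meridians, k = cos 45° / cos φ along parallels; h·k = 1.
At 60.5°: h = 0.6964, k = 1.436; principal scales a = 1.436, b = 0.6964.
sin(ω/2) = (a − b)/(a + b) = 0.7396/2.132 = 0.3468, so ω = 2 arcsin(0.3468) ≈ 40.6°.

40.6°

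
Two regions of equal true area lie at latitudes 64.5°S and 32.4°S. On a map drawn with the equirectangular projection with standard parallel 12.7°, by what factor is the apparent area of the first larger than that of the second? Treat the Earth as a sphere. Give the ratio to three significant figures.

1.96

The equidistant cylindrical projection with φ₀ = 12.7° has h = 1 (meridians true) and k = cos φ₀ / cos φ along parallels.
Areal scale at 64.5°: h·k = 1.000 × 2.266 = 2.266.
Areal scale at 32.4°: h·k = 1.000 × 1.155 = 1.155.
Ratio = 2.266/1.155 ≈ 1.96.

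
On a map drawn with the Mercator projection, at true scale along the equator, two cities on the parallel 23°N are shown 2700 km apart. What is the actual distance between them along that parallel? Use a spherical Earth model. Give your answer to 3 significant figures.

Mercator is conformal, so the point scale is isotropic: h = k = sec φ = 1/cos φ.
Along the parallel at 23°, map distances are exaggerated by k = sec 23° = 1.086.
True distance = 2700 / 1.086 = 2700 × cos 23° ≈ 2490 km.

2490 km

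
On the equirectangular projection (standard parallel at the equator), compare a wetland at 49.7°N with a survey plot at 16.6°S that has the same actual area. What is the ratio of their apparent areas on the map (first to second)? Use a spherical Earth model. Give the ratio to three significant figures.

For the equirectangular projection with φ₀ = 0 (plate carrée), h = 1 along meridians and k = sec φ along parallels.
Areal scale at 49.7°: h·k = 1.000 × 1.546 = 1.546.
Areal scale at 16.6°: h·k = 1.000 × 1.043 = 1.043.
Ratio = 1.546/1.043 ≈ 1.48.

1.48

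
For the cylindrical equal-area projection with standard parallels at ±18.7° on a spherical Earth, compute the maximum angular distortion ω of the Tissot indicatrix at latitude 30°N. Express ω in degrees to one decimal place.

10.3°

For cylindrical equal-area with standard parallel φ₀, h = cos φ / cos φ₀ and k = cos φ₀ / cos φ, so h·k = 1.
At 30°: h = 0.9143, k = 1.094; principal scales a = 1.094, b = 0.9143.
sin(ω/2) = (a − b)/(a + b) = 0.1795/2.008 = 0.08937, so ω = 2 arcsin(0.08937) ≈ 10.3°.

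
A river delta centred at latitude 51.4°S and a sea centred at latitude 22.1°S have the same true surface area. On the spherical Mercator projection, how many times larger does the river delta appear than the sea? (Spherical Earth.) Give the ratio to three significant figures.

2.21

On Mercator, area is exaggerated by sec²φ = 1/cos²φ.
At 51.4°: sec²(51.4°) = 1/0.6239² = 2.569.
At 22.1°: sec²(22.1°) = 1/0.9265² = 1.165.
Ratio = 2.569/1.165 = cos²(22.1°)/cos²(51.4°) ≈ 2.21.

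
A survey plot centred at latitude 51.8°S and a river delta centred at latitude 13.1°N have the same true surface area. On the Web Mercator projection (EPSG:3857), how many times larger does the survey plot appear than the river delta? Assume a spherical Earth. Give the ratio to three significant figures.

On Mercator, area is exaggerated by sec²φ = 1/cos²φ.
At 51.8°: sec²(51.8°) = 1/0.6184² = 2.615.
At 13.1°: sec²(13.1°) = 1/0.9740² = 1.054.
Ratio = 2.615/1.054 = cos²(13.1°)/cos²(51.8°) ≈ 2.48.

2.48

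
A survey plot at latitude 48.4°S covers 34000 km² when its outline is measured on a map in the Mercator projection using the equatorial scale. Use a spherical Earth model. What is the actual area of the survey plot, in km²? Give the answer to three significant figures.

15000 km²

For Mercator, h = k = sec φ (a conformal cylindrical projection has a single point scale, 1/cos φ).
Areal scale = k² = sec²φ = 1/cos²(48.4°) = 1/0.6639² = 2.269.
True area = apparent / (areal scale) = 34000 / 2.269 ≈ 15000 km².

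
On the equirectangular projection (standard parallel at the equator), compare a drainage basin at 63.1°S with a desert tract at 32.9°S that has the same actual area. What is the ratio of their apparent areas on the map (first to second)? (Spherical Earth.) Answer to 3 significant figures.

1.86

For the equirectangular projection with φ₀ = 0 (plate carrée), h = 1 along meridians and k = sec φ along parallels.
Areal scale at 63.1°: h·k = 1.000 × 2.210 = 2.210.
Areal scale at 32.9°: h·k = 1.000 × 1.191 = 1.191.
Ratio = 2.210/1.191 ≈ 1.86.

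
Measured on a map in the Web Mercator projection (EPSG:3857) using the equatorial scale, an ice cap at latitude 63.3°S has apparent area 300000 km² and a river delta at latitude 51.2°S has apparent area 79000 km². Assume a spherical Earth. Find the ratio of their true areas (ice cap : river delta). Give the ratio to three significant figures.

1.95

On Mercator the areal scale is sec²φ, so true area = apparent × cos²φ.
True area of ice cap: 300000 × cos²(63.3°) = 300000 × 0.2019 = 60570 km².
True area of river delta: 79000 × cos²(51.2°) = 79000 × 0.3926 = 31020 km².
Ratio = 60570 / 31020 ≈ 1.95.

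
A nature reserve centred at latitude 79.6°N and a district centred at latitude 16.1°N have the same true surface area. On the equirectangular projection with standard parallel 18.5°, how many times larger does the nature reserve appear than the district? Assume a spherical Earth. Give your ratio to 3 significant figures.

With standard parallel φ₀ = 18.5°, the equirectangular projection gives x = Rλ cos φ₀, y = Rφ, so h = 1 and k = cos 18.5° / cos φ.
Areal scale at 79.6°: h·k = 1.000 × 5.253 = 5.253.
Areal scale at 16.1°: h·k = 1.000 × 0.9870 = 0.9870.
Ratio = 5.253/0.9870 ≈ 5.32.

5.32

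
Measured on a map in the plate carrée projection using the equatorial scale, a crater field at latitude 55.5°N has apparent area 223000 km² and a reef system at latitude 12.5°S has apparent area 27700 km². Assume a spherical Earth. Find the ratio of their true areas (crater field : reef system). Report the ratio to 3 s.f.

4.67

On the plate carrée, areal scale = h·k = 1 × sec φ, so true area = apparent × cos φ.
True area of crater field: 223000 × cos(55.5°) = 223000 × 0.5664 = 126300 km².
True area of reef system: 27700 × cos(12.5°) = 27700 × 0.9763 = 27040 km².
Ratio = 126300 / 27040 ≈ 4.67.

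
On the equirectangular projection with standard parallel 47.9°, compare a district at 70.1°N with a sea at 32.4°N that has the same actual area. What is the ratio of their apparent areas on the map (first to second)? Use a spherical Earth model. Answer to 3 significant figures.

2.48

In the equirectangular projection with standard parallel φ₀ = 47.9° (x = Rλ cos φ₀, y = Rφ), meridians are true-scale (h = 1) and the parallel scale is k = cos φ₀ / cos φ.
Areal scale at 70.1°: h·k = 1.000 × 1.970 = 1.970.
Areal scale at 32.4°: h·k = 1.000 × 0.7940 = 0.7940.
Ratio = 1.970/0.7940 ≈ 2.48.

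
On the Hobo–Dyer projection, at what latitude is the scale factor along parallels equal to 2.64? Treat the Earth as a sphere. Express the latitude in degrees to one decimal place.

Hobo–Dyer is a cylindrical equal-area projection with standard parallels at ±37.5°. Cylindrical equal-area (φ₀ = 37.5°): h = cos φ / cos 37.5° along meridians, k = cos 37.5° / cos φ along parallels; h·k = 1.
k = cos φ₀ / cos φ = 2.64  ⇒  cos φ = cos 37.5° / 2.64 = 0.3005.
φ = arccos(0.3005) ≈ 72.5°.

72.5°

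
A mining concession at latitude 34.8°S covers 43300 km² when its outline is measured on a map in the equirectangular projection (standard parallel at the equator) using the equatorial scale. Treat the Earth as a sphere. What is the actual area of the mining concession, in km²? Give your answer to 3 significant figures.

35600 km²

In the plate carrée (x = Rλ, y = Rφ), meridians are true-scale (h = 1) and parallels are stretched by k = sec φ.
Areal scale = h·k = 1 × sec φ; at 34.8°, h = 1.000, k = 1.218, so h·k = 1.218.
True area = apparent / (areal scale) = 43300 / 1.218 ≈ 35600 km².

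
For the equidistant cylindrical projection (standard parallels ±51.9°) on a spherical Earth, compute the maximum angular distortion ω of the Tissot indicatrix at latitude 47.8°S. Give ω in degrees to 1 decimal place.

The equidistant cylindrical projection with φ₀ = 51.9° has h = 1 (meridians true) and k = cos φ₀ / cos φ along parallels.
At 47.8°: h = 1.000, k = 0.9186; principal scales a = 1.000, b = 0.9186.
sin(ω/2) = (a − b)/(a + b) = 0.08141/1.919 = 0.04243, so ω = 2 arcsin(0.04243) ≈ 4.9°.

4.9°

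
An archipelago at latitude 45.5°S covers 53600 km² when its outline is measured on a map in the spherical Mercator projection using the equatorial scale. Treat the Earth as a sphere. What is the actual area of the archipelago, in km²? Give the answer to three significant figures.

Mercator is conformal, so the point scale is isotropic: h = k = sec φ = 1/cos φ.
Areal scale = k² = sec²φ = 1/cos²(45.5°) = 1/0.7009² = 2.036.
True area = apparent / (areal scale) = 53600 / 2.036 ≈ 26300 km².

26300 km²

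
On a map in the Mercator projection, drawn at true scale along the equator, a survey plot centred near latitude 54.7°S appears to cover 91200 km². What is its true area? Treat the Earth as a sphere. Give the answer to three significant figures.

For Mercator, h = k = sec φ (a conformal cylindrical projection has a single point scale, 1/cos φ).
Areal scale = k² = sec²φ = 1/cos²(54.7°) = 1/0.5779² = 2.995.
True area = apparent / (areal scale) = 91200 / 2.995 ≈ 30500 km².

30500 km²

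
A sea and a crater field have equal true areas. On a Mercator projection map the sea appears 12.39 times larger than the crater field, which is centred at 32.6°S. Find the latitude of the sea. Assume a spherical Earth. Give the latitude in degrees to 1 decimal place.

On Mercator, (apparent₁)/(apparent₂) = sec²φ₁ / sec²φ₂ when true areas are equal.
cos²φ₂ / cos²φ₁ = 12.39  ⇒  cos φ₁ = cos 32.6° / √12.39 = 0.8425/3.520 = 0.2393.
φ₁ = arccos(0.2393) ≈ 76.2°.

76.2°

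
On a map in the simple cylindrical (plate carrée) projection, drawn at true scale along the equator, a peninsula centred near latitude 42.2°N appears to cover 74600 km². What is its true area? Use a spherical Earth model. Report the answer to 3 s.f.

55300 km²

For the equirectangular projection with φ₀ = 0 (plate carrée), h = 1 along meridians and k = sec φ along parallels.
Areal scale = h·k = 1 × sec φ; at 42.2°, h = 1.000, k = 1.350, so h·k = 1.350.
True area = apparent / (areal scale) = 74600 / 1.350 ≈ 55300 km².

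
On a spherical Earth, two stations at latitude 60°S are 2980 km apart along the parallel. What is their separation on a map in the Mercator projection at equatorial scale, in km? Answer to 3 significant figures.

5960 km

Mercator is conformal, so the point scale is isotropic: h = k = sec φ = 1/cos φ.
Along the parallel, k = sec 60° = 1/0.5000 = 2.000.
Map distance = 2980 × 2.000 ≈ 5960 km.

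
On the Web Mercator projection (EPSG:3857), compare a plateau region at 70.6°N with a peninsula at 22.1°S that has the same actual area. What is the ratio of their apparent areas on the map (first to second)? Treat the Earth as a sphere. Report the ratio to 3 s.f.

On Mercator, area is exaggerated by sec²φ = 1/cos²φ.
At 70.6°: sec²(70.6°) = 1/0.3322² = 9.064.
At 22.1°: sec²(22.1°) = 1/0.9265² = 1.165.
Ratio = 9.064/1.165 = cos²(22.1°)/cos²(70.6°) ≈ 7.78.

7.78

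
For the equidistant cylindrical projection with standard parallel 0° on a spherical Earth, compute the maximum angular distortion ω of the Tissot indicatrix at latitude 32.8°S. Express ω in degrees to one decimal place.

In the plate carrée (x = Rλ, y = Rφ), meridians are true-scale (h = 1) and parallels are stretched by k = sec φ.
At 32.8°: h = 1.000, k = 1.190; principal scales a = 1.190, b = 1.000.
sin(ω/2) = (a − b)/(a + b) = 0.1897/2.190 = 0.08662, so ω = 2 arcsin(0.08662) ≈ 9.9°.

9.9°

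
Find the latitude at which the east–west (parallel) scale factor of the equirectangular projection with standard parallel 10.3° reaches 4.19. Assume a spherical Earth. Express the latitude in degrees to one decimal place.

76.4°

With standard parallel φ₀ = 10.3°, the equirectangular projection gives x = Rλ cos φ₀, y = Rφ, so h = 1 and k = cos 10.3° / cos φ.
k = cos φ₀ / cos φ = 4.19  ⇒  cos φ = cos 10.3° / 4.19 = 0.2348.
φ = arccos(0.2348) ≈ 76.4°.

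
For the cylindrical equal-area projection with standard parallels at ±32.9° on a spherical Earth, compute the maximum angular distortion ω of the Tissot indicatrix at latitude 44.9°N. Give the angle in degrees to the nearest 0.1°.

19.4°

A cylindrical equal-area projection with standard parallel φ₀ has meridian scale h = cos φ / cos φ₀ and parallel scale k = cos φ₀ / cos φ (so areas are preserved, h·k = 1).
At 44.9°: h = 0.8436, k = 1.185; principal scales a = 1.185, b = 0.8436.
sin(ω/2) = (a − b)/(a + b) = 0.3417/2.029 = 0.1684, so ω = 2 arcsin(0.1684) ≈ 19.4°.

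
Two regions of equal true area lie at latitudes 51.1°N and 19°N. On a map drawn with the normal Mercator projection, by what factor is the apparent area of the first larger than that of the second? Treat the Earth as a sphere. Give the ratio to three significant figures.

2.27

Mercator is conformal with k = sec φ, so areal scale = k² = sec²φ.
At 51.1°: sec²(51.1°) = 1/0.6280² = 2.536.
At 19°: sec²(19°) = 1/0.9455² = 1.119.
Ratio = 2.536/1.119 = cos²(19°)/cos²(51.1°) ≈ 2.27.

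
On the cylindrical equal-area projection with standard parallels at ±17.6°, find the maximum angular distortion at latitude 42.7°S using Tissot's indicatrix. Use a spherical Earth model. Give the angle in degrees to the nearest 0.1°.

A cylindrical equal-area projection with standard parallel φ₀ has meridian scale h = cos φ / cos φ₀ and parallel scale k = cos φ₀ / cos φ (so areas are preserved, h·k = 1).
At 42.7°: h = 0.7710, k = 1.297; principal scales a = 1.297, b = 0.7710.
sin(ω/2) = (a − b)/(a + b) = 0.5260/2.068 = 0.2544, so ω = 2 arcsin(0.2544) ≈ 29.5°.

29.5°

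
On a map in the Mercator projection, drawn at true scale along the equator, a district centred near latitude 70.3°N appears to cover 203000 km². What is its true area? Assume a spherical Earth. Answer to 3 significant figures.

The Mercator projection is conformal; its linear scale factor is the same in every direction and equals sec φ = 1/cos φ.
Areal scale = k² = sec²φ = 1/cos²(70.3°) = 1/0.3371² = 8.800.
True area = apparent / (areal scale) = 203000 / 8.800 ≈ 23100 km².

23100 km²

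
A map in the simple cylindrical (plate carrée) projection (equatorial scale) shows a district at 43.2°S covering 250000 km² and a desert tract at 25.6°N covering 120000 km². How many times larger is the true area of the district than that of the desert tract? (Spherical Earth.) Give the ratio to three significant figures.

Plate carrée has h = 1 and k = sec φ, giving areal scale sec φ; true area = (apparent area) · cos φ.
True area of district: 250000 × cos(43.2°) = 250000 × 0.7290 = 182200 km².
True area of desert tract: 120000 × cos(25.6°) = 120000 × 0.9018 = 108200 km².
Ratio = 182200 / 108200 ≈ 1.68.

1.68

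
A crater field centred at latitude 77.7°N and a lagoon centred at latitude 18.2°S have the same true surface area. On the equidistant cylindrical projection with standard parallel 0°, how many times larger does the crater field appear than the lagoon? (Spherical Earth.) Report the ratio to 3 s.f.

4.46

For the equirectangular projection with φ₀ = 0 (plate carrée), h = 1 along meridians and k = sec φ along parallels.
Areal scale at 77.7°: h·k = 1.000 × 4.694 = 4.694.
Areal scale at 18.2°: h·k = 1.000 × 1.053 = 1.053.
Ratio = 4.694/1.053 ≈ 4.46.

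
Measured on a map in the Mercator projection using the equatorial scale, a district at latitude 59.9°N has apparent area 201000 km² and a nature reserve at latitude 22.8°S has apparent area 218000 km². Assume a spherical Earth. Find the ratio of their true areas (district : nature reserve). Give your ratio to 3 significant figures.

On Mercator the areal scale is sec²φ, so true area = apparent × cos²φ.
True area of district: 201000 × cos²(59.9°) = 201000 × 0.2515 = 50550 km².
True area of nature reserve: 218000 × cos²(22.8°) = 218000 × 0.8498 = 185300 km².
Ratio = 50550 / 185300 ≈ 0.273.

0.273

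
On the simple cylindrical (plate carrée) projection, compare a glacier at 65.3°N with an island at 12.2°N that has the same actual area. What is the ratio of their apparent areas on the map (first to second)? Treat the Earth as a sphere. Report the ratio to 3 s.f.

In the plate carrée (x = Rλ, y = Rφ), meridians are true-scale (h = 1) and parallels are stretched by k = sec φ.
Areal scale at 65.3°: h·k = 1.000 × 2.393 = 2.393.
Areal scale at 12.2°: h·k = 1.000 × 1.023 = 1.023.
Ratio = 2.393/1.023 ≈ 2.34.

2.34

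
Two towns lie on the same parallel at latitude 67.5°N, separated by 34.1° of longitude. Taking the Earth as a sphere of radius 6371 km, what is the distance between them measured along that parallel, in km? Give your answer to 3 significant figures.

Arc length along a parallel = R cos φ · Δλ (with Δλ in radians).
= 6371 × cos 67.5° × (34.1° × π/180) = 6371 × 0.3827 × 0.5952 ≈ 1450 km.

1450 km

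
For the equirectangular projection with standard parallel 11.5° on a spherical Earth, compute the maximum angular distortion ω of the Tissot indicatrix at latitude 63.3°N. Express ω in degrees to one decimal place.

43.6°

With standard parallel φ₀ = 11.5°, the equirectangular projection gives x = Rλ cos φ₀, y = Rφ, so h = 1 and k = cos 11.5° / cos φ.
At 63.3°: h = 1.000, k = 2.181; principal scales a = 2.181, b = 1.000.
sin(ω/2) = (a − b)/(a + b) = 1.181/3.181 = 0.3712, so ω = 2 arcsin(0.3712) ≈ 43.6°.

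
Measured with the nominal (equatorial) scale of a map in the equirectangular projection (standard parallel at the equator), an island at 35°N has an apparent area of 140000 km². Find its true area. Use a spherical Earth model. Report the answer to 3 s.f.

115000 km²

For the equirectangular projection with φ₀ = 0 (plate carrée), h = 1 along meridians and k = sec φ along parallels.
Areal scale = h·k = 1 × sec φ; at 35°, h = 1.000, k = 1.221, so h·k = 1.221.
True area = apparent / (areal scale) = 140000 / 1.221 ≈ 115000 km².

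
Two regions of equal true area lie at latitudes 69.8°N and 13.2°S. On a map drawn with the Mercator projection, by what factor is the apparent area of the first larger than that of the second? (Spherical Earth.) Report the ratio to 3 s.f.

Mercator areal scale is sec²φ.
At 69.8°: sec²(69.8°) = 1/0.3453² = 8.387.
At 13.2°: sec²(13.2°) = 1/0.9736² = 1.055.
Ratio = 8.387/1.055 = cos²(13.2°)/cos²(69.8°) ≈ 7.95.

7.95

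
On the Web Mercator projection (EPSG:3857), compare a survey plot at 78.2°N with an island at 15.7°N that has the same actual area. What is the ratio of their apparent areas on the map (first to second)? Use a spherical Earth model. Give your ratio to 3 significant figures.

On Mercator, area is exaggerated by sec²φ = 1/cos²φ.
At 78.2°: sec²(78.2°) = 1/0.2045² = 23.91.
At 15.7°: sec²(15.7°) = 1/0.9627² = 1.079.
Ratio = 23.91/1.079 = cos²(15.7°)/cos²(78.2°) ≈ 22.2.

22.2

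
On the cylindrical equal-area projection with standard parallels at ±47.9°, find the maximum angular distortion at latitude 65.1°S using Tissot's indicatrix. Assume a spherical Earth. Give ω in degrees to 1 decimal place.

51.5°

For cylindrical equal-area with standard parallel φ₀, h = cos φ / cos φ₀ and k = cos φ₀ / cos φ, so h·k = 1.
At 65.1°: h = 0.6280, k = 1.592; principal scales a = 1.592, b = 0.6280.
sin(ω/2) = (a − b)/(a + b) = 0.9643/2.220 = 0.4343, so ω = 2 arcsin(0.4343) ≈ 51.5°.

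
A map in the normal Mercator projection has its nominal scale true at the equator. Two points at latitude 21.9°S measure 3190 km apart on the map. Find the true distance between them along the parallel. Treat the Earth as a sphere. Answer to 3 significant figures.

2960 km

Mercator is conformal, so the point scale is isotropic: h = k = sec φ = 1/cos φ.
Along the parallel at 21.9°, map distances are exaggerated by k = sec 21.9° = 1.078.
True distance = 3190 / 1.078 = 3190 × cos 21.9° ≈ 2960 km.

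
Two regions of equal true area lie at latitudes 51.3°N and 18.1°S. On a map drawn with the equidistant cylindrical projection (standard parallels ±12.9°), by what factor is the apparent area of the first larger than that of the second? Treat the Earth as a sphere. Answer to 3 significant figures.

1.52

With standard parallel φ₀ = 12.9°, the equirectangular projection gives x = Rλ cos φ₀, y = Rφ, so h = 1 and k = cos 12.9° / cos φ.
Areal scale at 51.3°: h·k = 1.000 × 1.559 = 1.559.
Areal scale at 18.1°: h·k = 1.000 × 1.026 = 1.026.
Ratio = 1.559/1.026 ≈ 1.52.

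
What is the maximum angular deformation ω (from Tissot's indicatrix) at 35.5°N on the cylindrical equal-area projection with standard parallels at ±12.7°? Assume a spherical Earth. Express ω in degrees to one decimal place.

Cylindrical equal-area (φ₀ = 12.7°): h = cos φ / cos 12.7° along meridians, k = cos 12.7° / cos φ along parallels; h·k = 1.
At 35.5°: h = 0.8345, k = 1.198; principal scales a = 1.198, b = 0.8345.
sin(ω/2) = (a − b)/(a + b) = 0.3637/2.033 = 0.1789, so ω = 2 arcsin(0.1789) ≈ 20.6°.

20.6°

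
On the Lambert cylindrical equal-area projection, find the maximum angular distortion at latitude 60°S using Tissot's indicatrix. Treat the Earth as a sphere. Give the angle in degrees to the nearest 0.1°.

The Lambert cylindrical equal-area projection is the cylindrical equal-area projection with its standard parallel at the equator (φ₀ = 0). For cylindrical equal-area with standard parallel φ₀, h = cos φ / cos φ₀ and k = cos φ₀ / cos φ, so h·k = 1.
At 60°: h = 0.5000, k = 2.000; principal scales a = 2.000, b = 0.5000.
sin(ω/2) = (a − b)/(a + b) = 1.500/2.500 = 0.6000, so ω = 2 arcsin(0.6000) ≈ 73.7°.

73.7°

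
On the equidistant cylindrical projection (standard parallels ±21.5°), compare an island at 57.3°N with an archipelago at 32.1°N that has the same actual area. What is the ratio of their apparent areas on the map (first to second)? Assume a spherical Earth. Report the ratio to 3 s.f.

In the equirectangular projection with standard parallel φ₀ = 21.5° (x = Rλ cos φ₀, y = Rφ), meridians are true-scale (h = 1) and the parallel scale is k = cos φ₀ / cos φ.
Areal scale at 57.3°: h·k = 1.000 × 1.722 = 1.722.
Areal scale at 32.1°: h·k = 1.000 × 1.098 = 1.098.
Ratio = 1.722/1.098 ≈ 1.57.

1.57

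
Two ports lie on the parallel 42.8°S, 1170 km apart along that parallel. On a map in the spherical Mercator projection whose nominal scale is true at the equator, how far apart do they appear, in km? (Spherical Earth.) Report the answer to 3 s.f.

For Mercator, h = k = sec φ (a conformal cylindrical projection has a single point scale, 1/cos φ).
Along the parallel, k = sec 42.8° = 1/0.7337 = 1.363.
Map distance = 1170 × 1.363 ≈ 1590 km.

1590 km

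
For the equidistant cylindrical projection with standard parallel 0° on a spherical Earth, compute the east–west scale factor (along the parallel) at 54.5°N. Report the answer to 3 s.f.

1.72

Plate carrée maps x = Rλ, y = Rφ. The meridian scale is h = 1 and the parallel scale is k = 1/cos φ = sec φ.
k = 1/cos 54.5° = 1/0.5807 = 1.722.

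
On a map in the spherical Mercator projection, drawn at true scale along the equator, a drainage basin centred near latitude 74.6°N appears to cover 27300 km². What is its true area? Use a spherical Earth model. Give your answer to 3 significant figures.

Mercator is conformal, so the point scale is isotropic: h = k = sec φ = 1/cos φ.
Areal scale = k² = sec²φ = 1/cos²(74.6°) = 1/0.2656² = 14.18.
True area = apparent / (areal scale) = 27300 / 14.18 ≈ 1930 km².

1930 km²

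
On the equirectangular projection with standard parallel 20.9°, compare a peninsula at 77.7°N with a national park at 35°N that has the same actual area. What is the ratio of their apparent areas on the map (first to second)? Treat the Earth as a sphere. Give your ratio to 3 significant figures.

3.85

In the equirectangular projection with standard parallel φ₀ = 20.9° (x = Rλ cos φ₀, y = Rφ), meridians are true-scale (h = 1) and the parallel scale is k = cos φ₀ / cos φ.
Areal scale at 77.7°: h·k = 1.000 × 4.385 = 4.385.
Areal scale at 35°: h·k = 1.000 × 1.140 = 1.140.
Ratio = 4.385/1.140 ≈ 3.85.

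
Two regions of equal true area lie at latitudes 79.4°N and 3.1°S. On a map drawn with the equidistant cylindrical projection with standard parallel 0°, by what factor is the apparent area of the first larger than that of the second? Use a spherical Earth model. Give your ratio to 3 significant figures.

Plate carrée maps x = Rλ, y = Rφ. The meridian scale is h = 1 and the parallel scale is k = 1/cos φ = sec φ.
Areal scale at 79.4°: h·k = 1.000 × 5.436 = 5.436.
Areal scale at 3.1°: h·k = 1.000 × 1.001 = 1.001.
Ratio = 5.436/1.001 ≈ 5.43.

5.43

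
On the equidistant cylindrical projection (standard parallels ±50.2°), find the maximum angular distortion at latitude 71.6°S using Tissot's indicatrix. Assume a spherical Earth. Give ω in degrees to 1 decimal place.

39.7°

The equidistant cylindrical projection with φ₀ = 50.2° has h = 1 (meridians true) and k = cos φ₀ / cos φ along parallels.
At 71.6°: h = 1.000, k = 2.028; principal scales a = 2.028, b = 1.000.
sin(ω/2) = (a − b)/(a + b) = 1.028/3.028 = 0.3395, so ω = 2 arcsin(0.3395) ≈ 39.7°.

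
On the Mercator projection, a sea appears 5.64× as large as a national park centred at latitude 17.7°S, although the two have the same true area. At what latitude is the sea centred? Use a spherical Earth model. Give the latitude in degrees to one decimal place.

For equal true areas on Mercator, apparent areas scale as sec²φ, so the ratio is cos²φ₂ / cos²φ₁.
cos²φ₂ / cos²φ₁ = 5.64  ⇒  cos φ₁ = cos 17.7° / √5.64 = 0.9527/2.375 = 0.4011.
φ₁ = arccos(0.4011) ≈ 66.4°.

66.4°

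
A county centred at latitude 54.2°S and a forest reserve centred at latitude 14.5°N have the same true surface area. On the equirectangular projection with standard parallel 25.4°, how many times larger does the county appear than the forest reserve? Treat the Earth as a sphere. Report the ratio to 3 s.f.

1.66

In the equirectangular projection with standard parallel φ₀ = 25.4° (x = Rλ cos φ₀, y = Rφ), meridians are true-scale (h = 1) and the parallel scale is k = cos φ₀ / cos φ.
Areal scale at 54.2°: h·k = 1.000 × 1.544 = 1.544.
Areal scale at 14.5°: h·k = 1.000 × 0.9331 = 0.9331.
Ratio = 1.544/0.9331 ≈ 1.66.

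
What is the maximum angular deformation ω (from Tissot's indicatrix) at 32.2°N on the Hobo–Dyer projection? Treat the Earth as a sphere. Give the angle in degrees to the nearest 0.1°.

7.4°

The Hobo–Dyer projection is cylindrical equal-area with φ₀ = 37.5°. A cylindrical equal-area projection with standard parallel φ₀ has meridian scale h = cos φ / cos φ₀ and parallel scale k = cos φ₀ / cos φ (so areas are preserved, h·k = 1).
At 32.2°: h = 1.067, k = 0.9376; principal scales a = 1.067, b = 0.9376.
sin(ω/2) = (a − b)/(a + b) = 0.1290/2.004 = 0.06439, so ω = 2 arcsin(0.06439) ≈ 7.4°.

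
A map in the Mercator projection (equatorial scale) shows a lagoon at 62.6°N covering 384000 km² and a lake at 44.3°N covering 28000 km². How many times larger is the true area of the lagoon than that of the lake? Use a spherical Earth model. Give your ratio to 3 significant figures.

Mercator's areal exaggeration is sec²φ; hence true area = (apparent area) · cos²φ.
True area of lagoon: 384000 × cos²(62.6°) = 384000 × 0.2118 = 81320 km².
True area of lake: 28000 × cos²(44.3°) = 28000 × 0.5122 = 14340 km².
Ratio = 81320 / 14340 ≈ 5.67.

5.67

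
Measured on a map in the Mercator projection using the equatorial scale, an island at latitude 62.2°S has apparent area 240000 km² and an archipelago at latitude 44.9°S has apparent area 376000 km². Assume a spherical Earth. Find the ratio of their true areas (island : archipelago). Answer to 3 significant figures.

Since Mercator area scale is 1/cos²φ, the true area equals the apparent area multiplied by cos²φ.
True area of island: 240000 × cos²(62.2°) = 240000 × 0.2175 = 52200 km².
True area of archipelago: 376000 × cos²(44.9°) = 376000 × 0.5017 = 188700 km².
Ratio = 52200 / 188700 ≈ 0.277.

0.277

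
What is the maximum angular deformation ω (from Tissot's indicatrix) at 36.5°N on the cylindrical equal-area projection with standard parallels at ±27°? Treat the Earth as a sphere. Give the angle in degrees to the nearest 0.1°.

11.8°

Cylindrical equal-area (φ₀ = 27°): h = cos φ / cos 27° along meridians, k = cos 27° / cos φ along parallels; h·k = 1.
At 36.5°: h = 0.9022, k = 1.108; principal scales a = 1.108, b = 0.9022.
sin(ω/2) = (a − b)/(a + b) = 0.2062/2.011 = 0.1026, so ω = 2 arcsin(0.1026) ≈ 11.8°.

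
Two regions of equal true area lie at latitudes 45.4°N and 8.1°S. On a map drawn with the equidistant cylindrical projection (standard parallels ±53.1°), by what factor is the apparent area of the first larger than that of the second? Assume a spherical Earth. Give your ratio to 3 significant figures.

With standard parallel φ₀ = 53.1°, the equirectangular projection gives x = Rλ cos φ₀, y = Rφ, so h = 1 and k = cos 53.1° / cos φ.
Areal scale at 45.4°: h·k = 1.000 × 0.8551 = 0.8551.
Areal scale at 8.1°: h·k = 1.000 × 0.6065 = 0.6065.
Ratio = 0.8551/0.6065 ≈ 1.41.

1.41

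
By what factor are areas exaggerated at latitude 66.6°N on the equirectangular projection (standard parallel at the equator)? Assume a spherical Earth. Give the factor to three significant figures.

For the equirectangular projection with φ₀ = 0 (plate carrée), h = 1 along meridians and k = sec φ along parallels.
Areal scale = h·k = 1 × sec φ; at 66.6°, h = 1.000, k = 2.518, so h·k = 2.518.

2.52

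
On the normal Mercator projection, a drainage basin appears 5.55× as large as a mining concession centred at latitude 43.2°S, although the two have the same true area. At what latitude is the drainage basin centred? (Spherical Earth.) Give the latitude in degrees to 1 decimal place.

72.0°

On Mercator, (apparent₁)/(apparent₂) = sec²φ₁ / sec²φ₂ when true areas are equal.
cos²φ₂ / cos²φ₁ = 5.55  ⇒  cos φ₁ = cos 43.2° / √5.55 = 0.7290/2.356 = 0.3094.
φ₁ = arccos(0.3094) ≈ 72.0°.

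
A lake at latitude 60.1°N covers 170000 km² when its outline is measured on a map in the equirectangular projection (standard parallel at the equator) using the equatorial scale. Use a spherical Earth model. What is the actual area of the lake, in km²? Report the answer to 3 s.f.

Plate carrée maps x = Rλ, y = Rφ. The meridian scale is h = 1 and the parallel scale is k = 1/cos φ = sec φ.
Areal scale = h·k = 1 × sec φ; at 60.1°, h = 1.000, k = 2.006, so h·k = 2.006.
True area = apparent / (areal scale) = 170000 / 2.006 ≈ 84700 km².

84700 km²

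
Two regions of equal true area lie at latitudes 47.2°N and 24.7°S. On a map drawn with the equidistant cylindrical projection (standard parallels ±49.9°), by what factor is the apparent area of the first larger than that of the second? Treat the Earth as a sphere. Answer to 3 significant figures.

1.34

The equidistant cylindrical projection with φ₀ = 49.9° has h = 1 (meridians true) and k = cos φ₀ / cos φ along parallels.
Areal scale at 47.2°: h·k = 1.000 × 0.9480 = 0.9480.
Areal scale at 24.7°: h·k = 1.000 × 0.7090 = 0.7090.
Ratio = 0.9480/0.7090 ≈ 1.34.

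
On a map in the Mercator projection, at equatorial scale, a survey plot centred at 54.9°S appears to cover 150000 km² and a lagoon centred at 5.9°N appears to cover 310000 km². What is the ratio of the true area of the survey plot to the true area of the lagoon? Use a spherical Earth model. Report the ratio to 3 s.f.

0.162

Since Mercator area scale is 1/cos²φ, the true area equals the apparent area multiplied by cos²φ.
True area of survey plot: 150000 × cos²(54.9°) = 150000 × 0.3306 = 49590 km².
True area of lagoon: 310000 × cos²(5.9°) = 310000 × 0.9894 = 306700 km².
Ratio = 49590 / 306700 ≈ 0.162.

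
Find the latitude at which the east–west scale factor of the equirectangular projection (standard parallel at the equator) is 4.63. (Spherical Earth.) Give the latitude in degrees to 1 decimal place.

Plate carrée: h = 1, k = sec φ along parallels.
sec φ = 4.63  ⇒  cos φ = 0.2160  ⇒  φ ≈ 77.5°.

77.5°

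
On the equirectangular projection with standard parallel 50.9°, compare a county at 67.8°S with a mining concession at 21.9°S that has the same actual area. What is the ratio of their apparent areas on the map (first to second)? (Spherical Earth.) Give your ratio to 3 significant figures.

2.46

In the equirectangular projection with standard parallel φ₀ = 50.9° (x = Rλ cos φ₀, y = Rφ), meridians are true-scale (h = 1) and the parallel scale is k = cos φ₀ / cos φ.
Areal scale at 67.8°: h·k = 1.000 × 1.669 = 1.669.
Areal scale at 21.9°: h·k = 1.000 × 0.6797 = 0.6797.
Ratio = 1.669/0.6797 ≈ 2.46.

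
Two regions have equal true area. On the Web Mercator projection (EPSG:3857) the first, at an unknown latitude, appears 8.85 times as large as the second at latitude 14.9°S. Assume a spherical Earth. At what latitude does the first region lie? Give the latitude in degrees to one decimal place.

71.0°

Mercator areal scale is sec²φ, so apparent-area ratio = sec²φ₁ / sec²φ₂ = cos²φ₂ / cos²φ₁.
cos²φ₂ / cos²φ₁ = 8.85  ⇒  cos φ₁ = cos 14.9° / √8.85 = 0.9664/2.975 = 0.3248.
φ₁ = arccos(0.3248) ≈ 71.0°.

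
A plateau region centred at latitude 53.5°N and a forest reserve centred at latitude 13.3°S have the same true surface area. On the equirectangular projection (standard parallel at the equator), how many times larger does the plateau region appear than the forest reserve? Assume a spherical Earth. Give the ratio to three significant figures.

1.64

For the equirectangular projection with φ₀ = 0 (plate carrée), h = 1 along meridians and k = sec φ along parallels.
Areal scale at 53.5°: h·k = 1.000 × 1.681 = 1.681.
Areal scale at 13.3°: h·k = 1.000 × 1.028 = 1.028.
Ratio = 1.681/1.028 ≈ 1.64.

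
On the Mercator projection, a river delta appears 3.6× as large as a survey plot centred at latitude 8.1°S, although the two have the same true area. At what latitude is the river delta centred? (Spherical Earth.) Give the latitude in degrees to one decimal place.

58.5°

Mercator areal scale is sec²φ, so apparent-area ratio = sec²φ₁ / sec²φ₂ = cos²φ₂ / cos²φ₁.
cos²φ₂ / cos²φ₁ = 3.6  ⇒  cos φ₁ = cos 8.1° / √3.6 = 0.9900/1.897 = 0.5218.
φ₁ = arccos(0.5218) ≈ 58.5°.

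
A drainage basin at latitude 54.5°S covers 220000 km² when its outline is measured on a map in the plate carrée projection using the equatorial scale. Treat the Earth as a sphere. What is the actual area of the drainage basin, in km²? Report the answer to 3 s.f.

Plate carrée maps x = Rλ, y = Rφ. The meridian scale is h = 1 and the parallel scale is k = 1/cos φ = sec φ.
Areal scale = h·k = 1 × sec φ; at 54.5°, h = 1.000, k = 1.722, so h·k = 1.722.
True area = apparent / (areal scale) = 220000 / 1.722 ≈ 128000 km².

128000 km²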